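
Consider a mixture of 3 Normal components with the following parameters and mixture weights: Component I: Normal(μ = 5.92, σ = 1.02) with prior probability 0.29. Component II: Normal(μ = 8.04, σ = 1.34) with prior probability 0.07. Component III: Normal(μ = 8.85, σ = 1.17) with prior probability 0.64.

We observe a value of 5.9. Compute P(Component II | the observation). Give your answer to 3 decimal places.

0.045

Posterior ∝ prior × likelihood, so P(k | x) ∝ w_k f_k(x); normalise over all components.
Normal densities:
  L_I = (1/(1.02·√(2π)))·exp(−(5.9−5.92)²/(2·1.02²)) = 0.391120·exp(-0.00019) = 0.391045
  L_II = (1/(1.34·√(2π)))·exp(−(5.9−8.04)²/(2·1.34²)) = 0.297718·exp(-1.27523) = 0.0831727
  L_III = (1/(1.17·√(2π)))·exp(−(5.9−8.85)²/(2·1.17²)) = 0.340976·exp(-3.17865) = 0.0141989
Unnormalised posteriors:
  w_I·L_I = 0.29 × 0.391045 = 0.113403
  w_II·L_II = 0.07 × 0.0831727 = 0.00582209
  w_III·L_III = 0.64 × 0.0141989 = 0.00908731
Evidence: 0.113403 + 0.00582209 + 0.00908731 = 0.128312
P(Component II | 5.9) = 0.00582209 / 0.128312 ≈ 0.045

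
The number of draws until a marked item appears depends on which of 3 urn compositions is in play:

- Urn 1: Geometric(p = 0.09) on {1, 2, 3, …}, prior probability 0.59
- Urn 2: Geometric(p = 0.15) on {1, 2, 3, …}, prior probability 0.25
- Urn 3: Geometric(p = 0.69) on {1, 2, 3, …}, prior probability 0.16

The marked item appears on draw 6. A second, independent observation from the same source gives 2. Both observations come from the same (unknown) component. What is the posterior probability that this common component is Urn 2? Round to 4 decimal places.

0.4327

The responsibility of component k is π_k f_k(x) divided by Σ_j π_j f_j(x).
Since both observations come from the same component, the likelihood for component k is f_k(x₁)·f_k(x₂).
  p_1 = [0.0561629] × [0.0819] = 0.00459974
  p_2 = [0.0665558] × [0.1275] = 0.00848586
  p_3 = [0.00197541] × [0.2139] = 0.000422541
Multiply by the mixture weights:
  π_1·p_1 = 0.59 × 0.00459974 = 0.00271385
  π_2·p_2 = 0.25 × 0.00848586 = 0.00212147
  π_3·p_3 = 0.16 × 0.000422541 = 6.76065e-05
Evidence: 0.00271385 + 0.00212147 + 6.76065e-05 = 0.00490292
P(Urn 2 | x) ≈ 0.4327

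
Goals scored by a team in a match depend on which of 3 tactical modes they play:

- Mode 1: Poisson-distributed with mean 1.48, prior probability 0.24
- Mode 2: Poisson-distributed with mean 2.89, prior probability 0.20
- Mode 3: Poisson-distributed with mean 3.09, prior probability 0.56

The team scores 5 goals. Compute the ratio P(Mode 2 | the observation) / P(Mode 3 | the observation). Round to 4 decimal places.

0.3122

The posterior odds equal the prior odds times the likelihood ratio: (π_i/π_j)·(f_i(x)/f_j(x)).
Poisson probabilities:
  f_1 = 0.0134701
  f_2 = 0.0933678
  f_3 = 0.106817
0.0186736 / 0.0598176 ≈ 0.3122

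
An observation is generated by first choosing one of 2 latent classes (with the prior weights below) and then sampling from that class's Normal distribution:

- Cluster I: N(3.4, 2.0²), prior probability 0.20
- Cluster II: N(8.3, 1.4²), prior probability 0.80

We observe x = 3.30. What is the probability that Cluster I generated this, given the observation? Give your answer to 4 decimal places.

0.9904

The responsibility of component k is w_k f_k(x) divided by Σ_j w_j f_j(x).
Evaluate each component's likelihood at the observed value:
  p_I = (1/(2.0·√(2π)))·exp(−(3.30−3.4)²/(2·2.0²)) = 0.199471·exp(-0.00125) = 0.199222
  p_II = (1/(1.4·√(2π)))·exp(−(3.30−8.3)²/(2·1.4²)) = 0.284959·exp(-6.37755) = 0.000484225
Unnormalised posteriors:
  w_I·p_I = 0.20 × 0.199222 = 0.0398444
  w_II·p_II = 0.80 × 0.000484225 = 0.00038738
Normaliser: 0.0398444 + 0.00038738 = 0.0402318
So the posterior for Cluster I is 0.0398444 / 0.0402318 ≈ 0.9904.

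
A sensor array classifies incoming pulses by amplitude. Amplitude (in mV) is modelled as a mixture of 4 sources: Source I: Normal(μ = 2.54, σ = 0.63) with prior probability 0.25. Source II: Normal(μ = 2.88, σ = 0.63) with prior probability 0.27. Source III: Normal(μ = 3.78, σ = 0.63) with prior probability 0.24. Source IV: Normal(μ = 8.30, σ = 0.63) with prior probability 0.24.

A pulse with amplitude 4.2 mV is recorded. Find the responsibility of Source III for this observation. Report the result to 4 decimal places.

The responsibility of component k is P(Z=k) f_k(x) divided by Σ_j P(Z=j) f_j(x).
Normal densities:
  f_I = 0.019677
  f_II = 0.0705161
  f_III = 0.50706
  f_IV = 4.02421e-10
Weight by the priors:
  P(Z=I)·f_I = 0.25 × 0.019677 = 0.00491924
  P(Z=II)·f_II = 0.27 × 0.0705161 = 0.0190393
  P(Z=III)·f_III = 0.24 × 0.50706 = 0.121694
  P(Z=IV)·f_IV = 0.24 × 4.02421e-10 = 9.65811e-11
Sum: 0.00491924 + 0.0190393 + 0.121694 + 9.65811e-11 = 0.145653
P(Source III | the observation) ≈ 0.8355

0.8355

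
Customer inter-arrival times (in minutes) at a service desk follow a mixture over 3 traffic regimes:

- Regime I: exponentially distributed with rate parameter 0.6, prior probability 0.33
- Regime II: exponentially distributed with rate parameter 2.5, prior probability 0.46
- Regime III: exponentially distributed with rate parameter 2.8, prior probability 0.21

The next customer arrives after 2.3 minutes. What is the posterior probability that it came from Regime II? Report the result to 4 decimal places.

0.0673

The responsibility of component k is P(Z=k) f_k(x) divided by Σ_j P(Z=j) f_j(x).
Exponential densities:
  L_I = 0.6·e^(−0.6·2.3) = 0.6·e^(−1.3800) = 0.150947
  L_II = 2.5·e^(−2.5·2.3) = 2.5·e^(−5.7500) = 0.00795695
  L_III = 2.8·e^(−2.8·2.3) = 2.8·e^(−6.4400) = 0.00446994
Multiply by the mixture weights:
  P(Z=I)·L_I = 0.33 × 0.150947 = 0.0498126
  P(Z=II)·L_II = 0.46 × 0.00795695 = 0.0036602
  P(Z=III)·L_III = 0.21 × 0.00446994 = 0.000938687
Sum: 0.0498126 + 0.0036602 + 0.000938687 = 0.0544114
So the posterior for Regime II is 0.0036602 / 0.0544114 ≈ 0.0673.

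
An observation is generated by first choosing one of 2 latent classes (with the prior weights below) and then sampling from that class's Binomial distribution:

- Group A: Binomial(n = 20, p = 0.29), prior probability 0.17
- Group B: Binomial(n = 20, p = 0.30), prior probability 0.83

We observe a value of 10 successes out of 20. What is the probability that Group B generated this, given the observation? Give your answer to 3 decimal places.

0.856

Posterior ∝ prior × likelihood, so P(k | x) ∝ P(Z=k) f_k(x); normalise over all components.
Component likelihoods at x = 10 successes out of 20:
  f_A = 0.0253024
  f_B = 0.0308171
Weight by the priors:
  P(Z=A)·f_A = 0.17 × 0.0253024 = 0.00430141
  P(Z=B)·f_B = 0.83 × 0.0308171 = 0.0255782
Marginal: 0.00430141 + 0.0255782 = 0.0298796
Responsibility of Group B: 0.0255782 / 0.0298796 ≈ 0.856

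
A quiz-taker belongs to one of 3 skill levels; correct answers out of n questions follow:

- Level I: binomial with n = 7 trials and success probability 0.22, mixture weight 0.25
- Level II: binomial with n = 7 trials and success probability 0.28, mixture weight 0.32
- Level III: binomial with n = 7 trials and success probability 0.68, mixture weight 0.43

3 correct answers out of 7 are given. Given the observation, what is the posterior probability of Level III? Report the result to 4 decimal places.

Apply Bayes' rule: the posterior for each component is proportional to its prior times its likelihood at x.
Binomial probabilities:
  f_I = C(7,3)·0.22^3·0.78^4 = 35·0.010648·0.370151 = 0.137948
  f_II = C(7,3)·0.28^3·0.72^4 = 35·0.021952·0.268739 = 0.206477
  f_III = C(7,3)·0.68^3·0.32^4 = 35·0.314432·0.0104858 = 0.115397
Multiply by the mixture weights:
  P(Z=I)·f_I = 0.25 × 0.137948 = 0.0344869
  P(Z=II)·f_II = 0.32 × 0.206477 = 0.0660727
  P(Z=III)·f_III = 0.43 × 0.115397 = 0.0496207
Marginal: 0.0344869 + 0.0660727 + 0.0496207 = 0.15018
P(Level III | the observation) ≈ 0.3304

0.3304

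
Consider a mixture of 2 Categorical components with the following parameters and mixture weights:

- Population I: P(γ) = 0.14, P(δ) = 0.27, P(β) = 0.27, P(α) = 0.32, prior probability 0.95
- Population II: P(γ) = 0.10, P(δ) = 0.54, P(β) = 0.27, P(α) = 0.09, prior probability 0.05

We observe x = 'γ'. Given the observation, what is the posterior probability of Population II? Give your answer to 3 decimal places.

P(component k | x) = P(Z=k)·f_k(x) / marginal(x), where marginal(x) = Σ_j P(Z=j)·f_j(x).
Categorical probabilities:
  p_I = 0.14
  p_II = 0.1
Prior × likelihood for each component:
  P(Z=I)·p_I = 0.95 × 0.14 = 0.133
  P(Z=II)·p_II = 0.05 × 0.1 = 0.005
Denominator: 0.133 + 0.005 = 0.138
Responsibility of Population II: 0.005 / 0.138 ≈ 0.036

0.036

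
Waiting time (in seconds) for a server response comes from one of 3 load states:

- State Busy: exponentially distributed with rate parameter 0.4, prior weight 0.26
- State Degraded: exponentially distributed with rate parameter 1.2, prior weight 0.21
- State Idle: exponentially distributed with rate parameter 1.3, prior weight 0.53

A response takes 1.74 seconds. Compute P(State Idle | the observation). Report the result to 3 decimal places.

Apply Bayes' rule: the posterior for each component is proportional to its prior times its likelihood at x.
Exponential densities:
  L_Busy = 0.19943
  L_Degraded = 0.148722
  L_Idle = 0.135385
Weight by the priors:
  w_Busy·L_Busy = 0.26 × 0.19943 = 0.0518519
  w_Degraded·L_Degraded = 0.21 × 0.148722 = 0.0312316
  w_Idle·L_Idle = 0.53 × 0.135385 = 0.0717538
Sum: 0.0518519 + 0.0312316 + 0.0717538 = 0.154837
So the posterior for State Idle is 0.0717538 / 0.154837 ≈ 0.463.

0.463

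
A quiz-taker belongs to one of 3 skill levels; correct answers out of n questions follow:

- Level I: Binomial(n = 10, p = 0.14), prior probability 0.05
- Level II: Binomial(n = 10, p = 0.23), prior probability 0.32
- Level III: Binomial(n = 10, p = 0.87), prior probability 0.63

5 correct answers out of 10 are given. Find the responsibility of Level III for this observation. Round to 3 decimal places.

Apply Bayes' rule: the posterior for each component is proportional to its prior times its likelihood at x.
Binomial probabilities:
  L_I = C(10,5)·0.14^5·0.86^5 = 252·5.37824e-05·0.470427 = 0.00637577
  L_II = C(10,5)·0.23^5·0.77^5 = 252·0.000643634·0.270678 = 0.0439029
  L_III = C(10,5)·0.87^5·0.13^5 = 252·0.498421·3.71293e-05 = 0.00466352
Multiply by the mixture weights:
  P(Z=I)·L_I = 0.05 × 0.00637577 = 0.000318789
  P(Z=II)·L_II = 0.32 × 0.0439029 = 0.0140489
  P(Z=III)·L_III = 0.63 × 0.00466352 = 0.00293802
Evidence: 0.000318789 + 0.0140489 + 0.00293802 = 0.0173057
P(Level III | x) = 0.00293802 / 0.0173057 ≈ 0.170

0.170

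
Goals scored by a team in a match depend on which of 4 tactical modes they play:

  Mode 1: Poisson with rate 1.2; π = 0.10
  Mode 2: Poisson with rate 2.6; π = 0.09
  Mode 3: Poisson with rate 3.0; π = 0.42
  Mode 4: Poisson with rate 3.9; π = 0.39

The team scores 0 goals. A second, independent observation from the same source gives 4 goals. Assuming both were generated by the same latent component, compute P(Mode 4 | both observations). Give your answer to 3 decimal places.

0.227

The responsibility of component k is w_k f_k(x) divided by Σ_j w_j f_j(x).
Since both observations come from the same component, the likelihood for component k is f_k(x₁)·f_k(x₂).
  p_1 = [0.301194] × [0.0260232] = 0.00783803
  p_2 = [0.0742736] × [0.141422] = 0.0105039
  p_3 = [0.0497871] × [0.168031] = 0.00836579
  p_4 = [0.0202419] × [0.195119] = 0.00394957
Weight by the priors:
  w_1·p_1 = 0.10 × 0.00783803 = 0.000783803
  w_2·p_2 = 0.09 × 0.0105039 = 0.000945352
  w_3·p_3 = 0.42 × 0.00836579 = 0.00351363
  w_4·p_4 = 0.39 × 0.00394957 = 0.00154033
Denominator: 0.000783803 + 0.000945352 + 0.00351363 + 0.00154033 = 0.00678312
So the posterior for Mode 4 is 0.00154033 / 0.00678312 ≈ 0.227.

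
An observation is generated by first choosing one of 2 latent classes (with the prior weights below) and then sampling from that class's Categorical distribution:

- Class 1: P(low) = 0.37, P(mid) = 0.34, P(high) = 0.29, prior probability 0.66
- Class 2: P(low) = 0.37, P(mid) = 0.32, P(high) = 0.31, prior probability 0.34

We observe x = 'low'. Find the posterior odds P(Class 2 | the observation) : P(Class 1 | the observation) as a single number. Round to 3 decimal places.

0.515

Posterior odds = (π_i f_i(x)) / (π_j f_j(x)); the normalising sum cancels.
Component likelihoods at x = 'low':
  f_1 = 0.37
  f_2 = 0.37
Odds = (0.34/0.66) × (0.37/0.37) = 0.515152 × 1 ≈ 0.515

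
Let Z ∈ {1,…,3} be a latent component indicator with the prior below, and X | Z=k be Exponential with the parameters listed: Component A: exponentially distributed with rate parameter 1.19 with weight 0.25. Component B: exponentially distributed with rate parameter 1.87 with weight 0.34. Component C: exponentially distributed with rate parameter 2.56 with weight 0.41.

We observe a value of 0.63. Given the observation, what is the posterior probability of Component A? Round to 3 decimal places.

Apply Bayes' rule: the posterior for each component is proportional to its prior times its likelihood at x.
Evaluate each component's likelihood at the observed value:
  p_A = 1.19·e^(−1.19·0.63) = 1.19·e^(−0.7497) = 0.562285
  p_B = 1.87·e^(−1.87·0.63) = 1.87·e^(−1.1781) = 0.575704
  p_C = 2.56·e^(−2.56·0.63) = 2.56·e^(−1.6128) = 0.510282
Prior × likelihood for each component:
  π_A·p_A = 0.25 × 0.562285 = 0.140571
  π_B·p_B = 0.34 × 0.575704 = 0.195739
  π_C·p_C = 0.41 × 0.510282 = 0.209215
Sum: 0.140571 + 0.195739 + 0.209215 = 0.545526
Responsibility of Component A: 0.140571 / 0.545526 ≈ 0.258

0.258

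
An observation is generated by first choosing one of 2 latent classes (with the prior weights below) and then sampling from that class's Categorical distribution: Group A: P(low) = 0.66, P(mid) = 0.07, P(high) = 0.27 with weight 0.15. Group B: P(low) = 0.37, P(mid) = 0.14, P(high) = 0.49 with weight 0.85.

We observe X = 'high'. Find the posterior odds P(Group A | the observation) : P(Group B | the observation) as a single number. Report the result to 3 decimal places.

Posterior odds = (π_i f_i(x)) / (π_j f_j(x)); the normalising sum cancels.
Categorical probabilities:
  f_A = 0.27
  f_B = 0.49
Posterior odds = (π_A·f_A) / (π_B·f_B) = (0.15·0.27) / (0.85·0.49) = 0.0405 / 0.4165 ≈ 0.097

0.097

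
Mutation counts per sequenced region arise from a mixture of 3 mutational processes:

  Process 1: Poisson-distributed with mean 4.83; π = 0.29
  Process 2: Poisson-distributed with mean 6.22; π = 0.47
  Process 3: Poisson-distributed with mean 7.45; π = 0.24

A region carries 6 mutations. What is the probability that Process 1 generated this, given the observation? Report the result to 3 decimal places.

0.274

Apply Bayes' rule: the posterior for each component is proportional to its prior times its likelihood at x.
Evaluate each component's likelihood at the observed value:
  L_1 = e^(−4.83)·4.83^6/6! = 0.140834
  L_2 = e^(−6.22)·6.22^6/6! = 0.159992
  L_3 = e^(−7.45)·7.45^6/6! = 0.138074
Unnormalised posteriors:
  P(Z=1)·L_1 = 0.29 × 0.140834 = 0.0408419
  P(Z=2)·L_2 = 0.47 × 0.159992 = 0.0751962
  P(Z=3)·L_3 = 0.24 × 0.138074 = 0.0331377
Denominator: 0.0408419 + 0.0751962 + 0.0331377 = 0.149176
So the posterior for Process 1 is 0.0408419 / 0.149176 ≈ 0.274.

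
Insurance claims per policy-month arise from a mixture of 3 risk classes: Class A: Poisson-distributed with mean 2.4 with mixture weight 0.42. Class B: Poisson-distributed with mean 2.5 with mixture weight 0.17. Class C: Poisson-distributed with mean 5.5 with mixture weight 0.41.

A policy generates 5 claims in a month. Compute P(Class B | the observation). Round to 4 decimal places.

Apply Bayes' rule: the posterior for each component is proportional to its prior times its likelihood at x.
Component likelihoods at x = 5 claims:
  p_A = 0.0601961
  p_B = 0.0668009
  p_C = 0.171401
Weight by the priors:
  w_A·p_A = 0.42 × 0.0601961 = 0.0252824
  w_B·p_B = 0.17 × 0.0668009 = 0.0113562
  w_C·p_C = 0.41 × 0.171401 = 0.0702743
Sum: 0.0252824 + 0.0113562 + 0.0702743 = 0.106913
P(Class B | 5 claims) ≈ 0.1062

0.1062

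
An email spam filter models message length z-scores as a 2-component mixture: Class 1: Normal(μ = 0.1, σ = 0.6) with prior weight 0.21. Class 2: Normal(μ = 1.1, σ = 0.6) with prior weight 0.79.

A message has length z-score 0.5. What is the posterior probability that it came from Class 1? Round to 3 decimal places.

Apply Bayes' rule: the posterior for each component is proportional to its prior times its likelihood at x.
Evaluate each component's likelihood at the observed value:
  p_1 = 0.532413
  p_2 = 0.403285
Unnormalised posteriors:
  π_1·p_1 = 0.21 × 0.532413 = 0.111807
  π_2·p_2 = 0.79 × 0.403285 = 0.318595
Marginal: 0.111807 + 0.318595 = 0.430402
P(Class 1 | the observation) = 0.111807 / 0.430402 ≈ 0.260

0.260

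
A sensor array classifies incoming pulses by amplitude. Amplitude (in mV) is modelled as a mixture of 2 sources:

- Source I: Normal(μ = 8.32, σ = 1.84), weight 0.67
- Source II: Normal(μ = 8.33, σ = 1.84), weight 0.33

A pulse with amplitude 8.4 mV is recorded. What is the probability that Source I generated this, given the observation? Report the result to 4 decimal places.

Posterior ∝ prior × likelihood, so P(k | x) ∝ w_k f_k(x); normalise over all components.
Component likelihoods at x = 8.4 mV:
  L_I = (1/(1.84·√(2π)))·exp(−(8.4−8.32)²/(2·1.84²)) = 0.216816·exp(-0.00095) = 0.216612
  L_II = (1/(1.84·√(2π)))·exp(−(8.4−8.33)²/(2·1.84²)) = 0.216816·exp(-0.00072) = 0.21666
Weight by the priors:
  w_I·L_I = 0.67 × 0.216612 = 0.14513
  w_II·L_II = 0.33 × 0.21666 = 0.0714977
Sum: 0.14513 + 0.0714977 = 0.216627
So the posterior for Source I is 0.14513 / 0.216627 ≈ 0.6700.

0.6700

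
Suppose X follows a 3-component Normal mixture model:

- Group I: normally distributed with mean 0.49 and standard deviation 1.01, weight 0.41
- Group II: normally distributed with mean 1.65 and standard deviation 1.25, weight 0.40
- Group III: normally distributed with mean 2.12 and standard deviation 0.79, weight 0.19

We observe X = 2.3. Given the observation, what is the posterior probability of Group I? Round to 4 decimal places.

0.1369

P(component k | x) = w_k·f_k(x) / marginal(x), where marginal(x) = Σ_j w_j·f_j(x).
Component likelihoods at x = 2.3:
  p_I = (1/(1.01·√(2π)))·exp(−(2.3−0.49)²/(2·1.01²)) = 0.394992·exp(-1.60577) = 0.0792885
  p_II = (1/(1.25·√(2π)))·exp(−(2.3−1.65)²/(2·1.25²)) = 0.319154·exp(-0.13520) = 0.278794
  p_III = (1/(0.79·√(2π)))·exp(−(2.3−2.12)²/(2·0.79²)) = 0.504990·exp(-0.02596) = 0.492051
Prior × likelihood for each component:
  w_I·p_I = 0.41 × 0.0792885 = 0.0325083
  w_II·p_II = 0.40 × 0.278794 = 0.111518
  w_III·p_III = 0.19 × 0.492051 = 0.0934896
Evidence: 0.0325083 + 0.111518 + 0.0934896 = 0.237515
P(Group I | the observation) ≈ 0.1369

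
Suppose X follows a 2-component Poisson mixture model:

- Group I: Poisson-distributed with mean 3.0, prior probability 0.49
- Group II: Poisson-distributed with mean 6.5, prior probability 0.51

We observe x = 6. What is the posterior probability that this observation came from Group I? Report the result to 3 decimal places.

P(component k | x) = π_k·f_k(x) / marginal(x), where marginal(x) = Σ_j π_j·f_j(x).
Component likelihoods at x = 6:
  f_I = e^(−3.0)·3.0^6/6! = 0.0504094
  f_II = e^(−6.5)·6.5^6/6! = 0.157483
Prior × likelihood for each component:
  π_I·f_I = 0.49 × 0.0504094 = 0.0247006
  π_II·f_II = 0.51 × 0.157483 = 0.0803163
Marginal: 0.0247006 + 0.0803163 = 0.105017
P(Group I | data) = 0.0247006 / 0.105017 ≈ 0.235

0.235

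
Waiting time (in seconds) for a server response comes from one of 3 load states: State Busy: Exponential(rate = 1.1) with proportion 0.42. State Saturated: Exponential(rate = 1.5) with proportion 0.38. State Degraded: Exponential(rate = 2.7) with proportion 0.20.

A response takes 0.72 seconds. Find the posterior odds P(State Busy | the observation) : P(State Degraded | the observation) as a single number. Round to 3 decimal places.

2.707

The posterior odds equal the prior odds times the likelihood ratio: (w_i/w_j)·(f_i(x)/f_j(x)).
Component likelihoods at x = 0.72 seconds:
  L_Busy = 0.498232
  L_Saturated = 0.509393
  L_Degraded = 0.386452
0.209257 / 0.0772904 ≈ 2.707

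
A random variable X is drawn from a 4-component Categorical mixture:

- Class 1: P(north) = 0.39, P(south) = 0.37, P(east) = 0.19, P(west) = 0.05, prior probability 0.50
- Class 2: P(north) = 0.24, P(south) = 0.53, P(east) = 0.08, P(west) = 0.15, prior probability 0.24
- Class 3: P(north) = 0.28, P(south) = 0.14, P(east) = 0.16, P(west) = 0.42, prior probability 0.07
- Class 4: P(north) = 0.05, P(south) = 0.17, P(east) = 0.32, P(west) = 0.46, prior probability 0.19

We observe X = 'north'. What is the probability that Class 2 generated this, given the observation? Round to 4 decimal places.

0.2045

By Bayes' theorem, P(k | x) = π_k f_k(x) / Σ_j π_j f_j(x).
Component likelihoods at x = 'north':
  p_1 = P(north | comp) = 0.39
  p_2 = P(north | comp) = 0.24
  p_3 = P(north | comp) = 0.28
  p_4 = P(north | comp) = 0.05
Multiply by the mixture weights:
  π_1·p_1 = 0.50 × 0.39 = 0.195
  π_2·p_2 = 0.24 × 0.24 = 0.0576
  π_3·p_3 = 0.07 × 0.28 = 0.0196
  π_4·p_4 = 0.19 × 0.05 = 0.0095
Marginal: 0.195 + 0.0576 + 0.0196 + 0.0095 = 0.2817
So the posterior for Class 2 is 0.0576 / 0.2817 ≈ 0.2045.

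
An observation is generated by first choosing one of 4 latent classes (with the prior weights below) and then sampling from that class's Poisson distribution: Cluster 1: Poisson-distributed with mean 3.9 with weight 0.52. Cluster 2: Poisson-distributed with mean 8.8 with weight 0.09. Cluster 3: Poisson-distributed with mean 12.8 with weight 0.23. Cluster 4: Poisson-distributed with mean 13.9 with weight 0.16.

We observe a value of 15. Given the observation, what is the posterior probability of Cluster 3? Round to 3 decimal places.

0.533

Posterior ∝ prior × likelihood, so P(k | x) ∝ P(Z=k) f_k(x); normalise over all components.
Evaluate each component's likelihood at the observed value:
  L_1 = e^(−3.9)·3.9^15/15! = 1.1369e-05
  L_2 = e^(−8.8)·8.8^15/15! = 0.0169414
  L_3 = e^(−12.8)·12.8^15/15! = 0.0856408
  L_4 = e^(−13.9)·13.9^15/15! = 0.0981814
Multiply by the mixture weights:
  P(Z=1)·L_1 = 0.52 × 1.1369e-05 = 5.91186e-06
  P(Z=2)·L_2 = 0.09 × 0.0169414 = 0.00152473
  P(Z=3)·L_3 = 0.23 × 0.0856408 = 0.0196974
  P(Z=4)·L_4 = 0.16 × 0.0981814 = 0.015709
Normaliser: 5.91186e-06 + 0.00152473 + 0.0196974 + 0.015709 = 0.036937
P(Cluster 3 | x) = 0.0196974 / 0.036937 ≈ 0.533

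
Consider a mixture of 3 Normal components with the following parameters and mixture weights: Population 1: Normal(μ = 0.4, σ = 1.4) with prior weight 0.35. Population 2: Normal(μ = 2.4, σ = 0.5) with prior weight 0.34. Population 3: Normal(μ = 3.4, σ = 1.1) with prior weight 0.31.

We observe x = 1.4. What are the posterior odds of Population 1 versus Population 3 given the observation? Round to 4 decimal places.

Since P(k|x) ∝ π_k f_k(x), the posterior odds are π_i f_i(x) / (π_j f_j(x)).
Normal densities:
  f_1 = 0.220797
  f_2 = 0.107982
  f_3 = 0.0694505
Posterior odds = (π_1·f_1) / (π_3·f_3) = (0.35·0.220797) / (0.31·0.0694505) = 0.0772789 / 0.0215296 ≈ 3.5894

3.5894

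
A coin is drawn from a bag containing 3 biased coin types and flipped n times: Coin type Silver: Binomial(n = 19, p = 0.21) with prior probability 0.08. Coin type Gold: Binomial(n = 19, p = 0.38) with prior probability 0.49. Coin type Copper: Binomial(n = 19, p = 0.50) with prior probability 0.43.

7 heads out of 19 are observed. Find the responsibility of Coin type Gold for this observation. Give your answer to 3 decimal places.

By Bayes' theorem, P(k | x) = π_k f_k(x) / Σ_j π_j f_j(x).
Evaluate each component's likelihood at the observed value:
  f_Silver = 0.0536275
  f_Gold = 0.186
  f_Copper = 0.0961075
Multiply by the mixture weights:
  π_Silver·f_Silver = 0.08 × 0.0536275 = 0.0042902
  π_Gold·f_Gold = 0.49 × 0.186 = 0.0911399
  π_Copper·f_Copper = 0.43 × 0.0961075 = 0.0413262
Sum: 0.0042902 + 0.0911399 + 0.0413262 = 0.136756
P(Coin type Gold | data) ≈ 0.666

0.666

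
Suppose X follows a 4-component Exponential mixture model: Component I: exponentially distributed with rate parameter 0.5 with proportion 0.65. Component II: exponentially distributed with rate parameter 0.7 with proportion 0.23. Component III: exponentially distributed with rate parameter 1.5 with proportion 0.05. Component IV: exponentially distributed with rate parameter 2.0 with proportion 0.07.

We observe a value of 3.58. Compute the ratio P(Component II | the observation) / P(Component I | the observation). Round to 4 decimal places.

0.2421

Posterior odds = (π_i f_i(x)) / (π_j f_j(x)); the normalising sum cancels.
Evaluate each component's likelihood at the observed value:
  f_I = 0.5·e^(−0.5·3.58) = 0.5·e^(−1.7900) = 0.0834801
  f_II = 0.7·e^(−0.7·3.58) = 0.7·e^(−2.5060) = 0.0571158
  f_III = 1.5·e^(−1.5·3.58) = 1.5·e^(−5.3700) = 0.0069812
  f_IV = 2.0·e^(−2.0·3.58) = 2.0·e^(−7.1600) = 0.00155411
Posterior odds = (π_II·f_II) / (π_I·f_I) = (0.23·0.0571158) / (0.65·0.0834801) = 0.0131366 / 0.0542621 ≈ 0.2421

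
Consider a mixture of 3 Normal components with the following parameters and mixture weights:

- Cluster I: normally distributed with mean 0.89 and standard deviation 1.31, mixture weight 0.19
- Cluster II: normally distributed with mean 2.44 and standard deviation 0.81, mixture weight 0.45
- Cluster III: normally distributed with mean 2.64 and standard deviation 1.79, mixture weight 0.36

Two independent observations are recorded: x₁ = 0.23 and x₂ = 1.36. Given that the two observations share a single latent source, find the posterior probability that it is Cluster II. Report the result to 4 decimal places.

0.0511

Posterior ∝ prior × likelihood, so P(k | x) ∝ π_k f_k(x); normalise over all components.
Since both observations come from the same component, the likelihood for component k is f_k(x₁)·f_k(x₂).
  p_I = [0.268238] × [0.285553] = 0.0765962
  p_II = [0.0119111] × [0.202482] = 0.00241177
  p_III = [0.0900393] × [0.172592] = 0.01554
Multiply by the mixture weights:
  π_I·p_I = 0.19 × 0.0765962 = 0.0145533
  π_II·p_II = 0.45 × 0.00241177 = 0.0010853
  π_III·p_III = 0.36 × 0.01554 = 0.00559442
Denominator: 0.0145533 + 0.0010853 + 0.00559442 = 0.021233
P(Cluster II | x₁,x₂) = 0.0010853 / 0.021233 ≈ 0.0511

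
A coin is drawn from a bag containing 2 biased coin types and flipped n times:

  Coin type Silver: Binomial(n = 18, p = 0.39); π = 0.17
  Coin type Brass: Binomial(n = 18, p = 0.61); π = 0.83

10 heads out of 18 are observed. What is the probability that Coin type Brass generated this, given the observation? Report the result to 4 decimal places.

The responsibility of component k is w_k f_k(x) divided by Σ_j w_j f_j(x).
Component likelihoods at x = 10 heads out of 18:
  L_Silver = 0.0682877
  L_Brass = 0.16706
Unnormalised posteriors:
  w_Silver·L_Silver = 0.17 × 0.0682877 = 0.0116089
  w_Brass·L_Brass = 0.83 × 0.16706 = 0.13866
Marginal: 0.0116089 + 0.13866 = 0.150269
So the posterior for Coin type Brass is 0.13866 / 0.150269 ≈ 0.9227.

0.9227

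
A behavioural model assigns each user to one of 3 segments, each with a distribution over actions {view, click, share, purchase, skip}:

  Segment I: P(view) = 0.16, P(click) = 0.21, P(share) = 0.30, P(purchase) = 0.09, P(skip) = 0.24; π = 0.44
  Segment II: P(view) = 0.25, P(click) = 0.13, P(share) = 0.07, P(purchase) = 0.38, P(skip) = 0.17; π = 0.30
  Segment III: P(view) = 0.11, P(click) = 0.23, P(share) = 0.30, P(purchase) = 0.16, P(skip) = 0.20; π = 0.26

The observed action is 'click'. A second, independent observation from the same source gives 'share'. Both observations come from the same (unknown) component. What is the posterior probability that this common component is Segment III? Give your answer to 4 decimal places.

The responsibility of component k is π_k f_k(x) divided by Σ_j π_j f_j(x).
Since both observations come from the same component, the likelihood for component k is f_k(x₁)·f_k(x₂).
  p_I = [P(click | comp) = 0.21] × [0.3] = 0.063
  p_II = [P(click | comp) = 0.13] × [0.07] = 0.0091
  p_III = [P(click | comp) = 0.23] × [0.3] = 0.069
Prior × likelihood for each component:
  π_I·p_I = 0.44 × 0.063 = 0.02772
  π_II·p_II = 0.30 × 0.0091 = 0.00273
  π_III·p_III = 0.26 × 0.069 = 0.01794
Marginal: 0.02772 + 0.00273 + 0.01794 = 0.04839
P(Segment III | x₁,x₂) = 0.01794 / 0.04839 ≈ 0.3707

0.3707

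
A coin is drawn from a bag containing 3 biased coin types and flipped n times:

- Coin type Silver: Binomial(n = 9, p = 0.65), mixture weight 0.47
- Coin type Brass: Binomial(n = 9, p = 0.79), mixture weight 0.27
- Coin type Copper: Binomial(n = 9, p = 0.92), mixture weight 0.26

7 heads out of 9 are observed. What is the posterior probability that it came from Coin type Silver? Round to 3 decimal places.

The responsibility of component k is w_k f_k(x) divided by Σ_j w_j f_j(x).
Binomial probabilities:
  L_Silver = 0.216188
  L_Brass = 0.304881
  L_Copper = 0.128528
Prior × likelihood for each component:
  w_Silver·L_Silver = 0.47 × 0.216188 = 0.101608
  w_Brass·L_Brass = 0.27 × 0.304881 = 0.0823179
  w_Copper·L_Copper = 0.26 × 0.128528 = 0.0334172
Normaliser: 0.101608 + 0.0823179 + 0.0334172 = 0.217344
Responsibility of Coin type Silver: 0.101608 / 0.217344 ≈ 0.468

0.468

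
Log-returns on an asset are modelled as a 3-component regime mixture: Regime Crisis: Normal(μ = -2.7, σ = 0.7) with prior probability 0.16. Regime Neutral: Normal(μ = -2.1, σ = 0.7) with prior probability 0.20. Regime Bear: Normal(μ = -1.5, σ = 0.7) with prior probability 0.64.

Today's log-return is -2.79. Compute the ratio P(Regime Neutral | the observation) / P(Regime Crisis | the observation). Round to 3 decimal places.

0.775

The posterior odds equal the prior odds times the likelihood ratio: (P(Z=i)/P(Z=j))·(f_i(x)/f_j(x)).
Normal densities:
  p_Crisis = 0.565226
  p_Neutral = 0.35061
  p_Bear = 0.104317
0.0701221 / 0.0904362 ≈ 0.775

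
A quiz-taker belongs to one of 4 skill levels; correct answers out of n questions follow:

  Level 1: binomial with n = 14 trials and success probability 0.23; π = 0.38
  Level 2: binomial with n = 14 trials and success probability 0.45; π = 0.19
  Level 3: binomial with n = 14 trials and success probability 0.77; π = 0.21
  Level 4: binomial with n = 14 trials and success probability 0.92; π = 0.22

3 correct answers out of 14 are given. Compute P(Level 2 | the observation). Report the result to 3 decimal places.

Posterior ∝ prior × likelihood, so P(k | x) ∝ P(Z=k) f_k(x); normalise over all components.
Component likelihoods at x = 3 correct answers out of 14:
  p_1 = C(14,3)·0.23^3·0.77^11 = 364·0.012167·0.0564154 = 0.249852
  p_2 = C(14,3)·0.45^3·0.55^11 = 364·0.091125·0.00139312 = 0.0462092
  p_3 = C(14,3)·0.77^3·0.23^11 = 364·0.456533·9.5281e-08 = 1.58336e-05
  p_4 = C(14,3)·0.92^3·0.08^11 = 364·0.778688·8.58993e-13 = 2.43475e-10
Weight by the priors:
  P(Z=1)·p_1 = 0.38 × 0.249852 = 0.0949438
  P(Z=2)·p_2 = 0.19 × 0.0462092 = 0.00877975
  P(Z=3)·p_3 = 0.21 × 1.58336e-05 = 3.32506e-06
  P(Z=4)·p_4 = 0.22 × 2.43475e-10 = 5.35645e-11
Normaliser: 0.0949438 + 0.00877975 + 3.32506e-06 + 5.35645e-11 = 0.103727
Responsibility of Level 2: 0.00877975 / 0.103727 ≈ 0.085

0.085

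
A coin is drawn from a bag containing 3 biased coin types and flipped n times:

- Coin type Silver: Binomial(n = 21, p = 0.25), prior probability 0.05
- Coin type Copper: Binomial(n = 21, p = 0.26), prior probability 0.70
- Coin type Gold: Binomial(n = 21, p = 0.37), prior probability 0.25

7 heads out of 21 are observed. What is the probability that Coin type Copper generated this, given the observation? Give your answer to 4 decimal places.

The responsibility of component k is w_k f_k(x) divided by Σ_j w_j f_j(x).
Binomial probabilities:
  L_Silver = 0.126457
  L_Copper = 0.137899
  L_Gold = 0.171271
Weight by the priors:
  w_Silver·L_Silver = 0.05 × 0.126457 = 0.00632285
  w_Copper·L_Copper = 0.70 × 0.137899 = 0.0965296
  w_Gold·L_Gold = 0.25 × 0.171271 = 0.0428178
Denominator: 0.00632285 + 0.0965296 + 0.0428178 = 0.14567
So the posterior for Coin type Copper is 0.0965296 / 0.14567 ≈ 0.6627.

0.6627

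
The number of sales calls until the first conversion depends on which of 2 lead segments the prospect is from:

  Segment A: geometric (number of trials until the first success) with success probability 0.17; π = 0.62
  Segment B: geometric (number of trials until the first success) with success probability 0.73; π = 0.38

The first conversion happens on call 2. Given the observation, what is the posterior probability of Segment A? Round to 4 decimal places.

0.5387

The responsibility of component k is w_k f_k(x) divided by Σ_j w_j f_j(x).
Geometric probabilities:
  L_A = 0.1411
  L_B = 0.1971
Weight by the priors:
  w_A·L_A = 0.62 × 0.1411 = 0.087482
  w_B·L_B = 0.38 × 0.1971 = 0.074898
Denominator: 0.087482 + 0.074898 = 0.16238
Responsibility of Segment A: 0.087482 / 0.16238 ≈ 0.5387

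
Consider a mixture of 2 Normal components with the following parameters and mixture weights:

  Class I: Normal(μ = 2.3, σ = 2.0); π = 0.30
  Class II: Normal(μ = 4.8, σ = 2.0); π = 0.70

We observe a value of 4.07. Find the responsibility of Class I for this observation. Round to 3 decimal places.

0.236

Apply Bayes' rule: the posterior for each component is proportional to its prior times its likelihood at x.
Normal densities:
  f_I = (1/(2.0·√(2π)))·exp(−(4.07−2.3)²/(2·2.0²)) = 0.199471·exp(-0.39161) = 0.134836
  f_II = (1/(2.0·√(2π)))·exp(−(4.07−4.8)²/(2·2.0²)) = 0.199471·exp(-0.06661) = 0.186617
Weight by the priors:
  π_I·f_I = 0.30 × 0.134836 = 0.0404507
  π_II·f_II = 0.70 × 0.186617 = 0.130632
Denominator: 0.0404507 + 0.130632 = 0.171082
P(Class I | x) = 0.0404507 / 0.171082 ≈ 0.236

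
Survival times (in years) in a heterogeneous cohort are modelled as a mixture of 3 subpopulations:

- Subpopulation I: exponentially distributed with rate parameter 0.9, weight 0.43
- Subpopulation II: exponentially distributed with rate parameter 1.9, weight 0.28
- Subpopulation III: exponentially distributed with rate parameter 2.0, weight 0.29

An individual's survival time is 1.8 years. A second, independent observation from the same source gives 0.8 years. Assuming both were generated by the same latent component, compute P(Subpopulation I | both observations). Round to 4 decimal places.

By Bayes' theorem, P(k | x) = π_k f_k(x) / Σ_j π_j f_j(x).
Since both observations come from the same component, the likelihood for component k is f_k(x₁)·f_k(x₂).
  f_I = [0.178109] × [0.438077] = 0.0780254
  f_II = [0.0621536] × [0.415553] = 0.0258281
  f_III = [0.0546474] × [0.403793] = 0.0220663
Weight by the priors:
  π_I·f_I = 0.43 × 0.0780254 = 0.0335509
  π_II·f_II = 0.28 × 0.0258281 = 0.00723187
  π_III·f_III = 0.29 × 0.0220663 = 0.00639921
Denominator: 0.0335509 + 0.00723187 + 0.00639921 = 0.047182
P(Subpopulation I | x₁, x₂) = 0.0335509 / 0.047182 ≈ 0.7111

0.7111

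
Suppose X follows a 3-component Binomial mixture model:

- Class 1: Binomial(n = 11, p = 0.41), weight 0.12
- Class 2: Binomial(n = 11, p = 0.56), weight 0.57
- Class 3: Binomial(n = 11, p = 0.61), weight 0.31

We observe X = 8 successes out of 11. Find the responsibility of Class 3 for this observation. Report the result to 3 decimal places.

0.419

The responsibility of component k is w_k f_k(x) divided by Σ_j w_j f_j(x).
Component likelihoods at x = 8 successes out of 11:
  f_1 = C(11,8)·0.41^8·0.59^3 = 165·0.000798493·0.205379 = 0.0270589
  f_2 = C(11,8)·0.56^8·0.44^3 = 165·0.00967173·0.085184 = 0.13594
  f_3 = C(11,8)·0.61^8·0.39^3 = 165·0.0191707·0.059319 = 0.187636
Prior × likelihood for each component:
  w_1·f_1 = 0.12 × 0.0270589 = 0.00324707
  w_2·f_2 = 0.57 × 0.13594 = 0.0774856
  w_3·f_3 = 0.31 × 0.187636 = 0.0581672
Normaliser: 0.00324707 + 0.0774856 + 0.0581672 = 0.1389
So the posterior for Class 3 is 0.0581672 / 0.1389 ≈ 0.419.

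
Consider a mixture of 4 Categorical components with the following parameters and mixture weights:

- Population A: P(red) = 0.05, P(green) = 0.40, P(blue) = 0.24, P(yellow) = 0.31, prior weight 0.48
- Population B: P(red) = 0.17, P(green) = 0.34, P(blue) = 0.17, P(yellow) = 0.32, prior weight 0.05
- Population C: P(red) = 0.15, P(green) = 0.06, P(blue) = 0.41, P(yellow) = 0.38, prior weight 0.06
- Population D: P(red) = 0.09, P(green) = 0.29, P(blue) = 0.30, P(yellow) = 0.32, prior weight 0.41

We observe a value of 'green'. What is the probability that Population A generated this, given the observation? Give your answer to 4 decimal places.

0.5792

P(component k | x) = π_k·f_k(x) / marginal(x), where marginal(x) = Σ_j π_j·f_j(x).
Categorical probabilities:
  L_A = 0.4
  L_B = 0.34
  L_C = 0.06
  L_D = 0.29
Weight by the priors:
  π_A·L_A = 0.48 × 0.4 = 0.192
  π_B·L_B = 0.05 × 0.34 = 0.017
  π_C·L_C = 0.06 × 0.06 = 0.0036
  π_D·L_D = 0.41 × 0.29 = 0.1189
Normaliser: 0.192 + 0.017 + 0.0036 + 0.1189 = 0.3315
P(Population A | x) ≈ 0.5792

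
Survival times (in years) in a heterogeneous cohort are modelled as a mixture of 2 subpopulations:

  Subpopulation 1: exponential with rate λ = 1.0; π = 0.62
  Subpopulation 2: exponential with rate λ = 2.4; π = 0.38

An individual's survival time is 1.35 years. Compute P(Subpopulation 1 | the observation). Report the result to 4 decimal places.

Posterior ∝ prior × likelihood, so P(k | x) ∝ π_k f_k(x); normalise over all components.
Exponential densities:
  L_1 = 0.25924
  L_2 = 0.0939933
Multiply by the mixture weights:
  π_1·L_1 = 0.62 × 0.25924 = 0.160729
  π_2·L_2 = 0.38 × 0.0939933 = 0.0357175
Normaliser: 0.160729 + 0.0357175 = 0.196446
P(Subpopulation 1 | 1.35 years) = 0.160729 / 0.196446 ≈ 0.8182

0.8182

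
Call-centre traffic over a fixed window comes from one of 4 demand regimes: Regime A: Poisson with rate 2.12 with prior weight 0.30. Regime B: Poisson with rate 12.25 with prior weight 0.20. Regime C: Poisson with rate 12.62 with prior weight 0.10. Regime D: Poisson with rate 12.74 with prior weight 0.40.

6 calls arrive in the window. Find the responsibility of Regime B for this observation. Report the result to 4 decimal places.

Posterior ∝ prior × likelihood, so P(k | x) ∝ w_k f_k(x); normalise over all components.
Component likelihoods at x = 6 calls:
  p_A = e^(−2.12)·2.12^6/6! = 0.0151349
  p_B = e^(−12.25)·12.25^6/6! = 0.0224583
  p_C = e^(−12.62)·12.62^6/6! = 0.018545
  p_D = e^(−12.74)·12.74^6/6! = 0.0174089
Unnormalised posteriors:
  w_A·p_A = 0.30 × 0.0151349 = 0.00454046
  w_B·p_B = 0.20 × 0.0224583 = 0.00449166
  w_C·p_C = 0.10 × 0.018545 = 0.0018545
  w_D·p_D = 0.40 × 0.0174089 = 0.00696358
Denominator: 0.00454046 + 0.00449166 + 0.0018545 + 0.00696358 = 0.0178502
Responsibility of Regime B: 0.00449166 / 0.0178502 ≈ 0.2516

0.2516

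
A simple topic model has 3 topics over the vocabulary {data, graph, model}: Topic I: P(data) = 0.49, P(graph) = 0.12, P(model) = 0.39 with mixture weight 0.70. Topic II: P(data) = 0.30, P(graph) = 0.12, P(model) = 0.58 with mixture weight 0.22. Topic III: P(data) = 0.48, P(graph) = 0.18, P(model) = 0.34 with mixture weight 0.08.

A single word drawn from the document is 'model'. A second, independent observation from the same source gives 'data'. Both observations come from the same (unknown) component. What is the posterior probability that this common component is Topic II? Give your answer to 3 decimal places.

P(component k | x) = w_k·f_k(x) / marginal(x), where marginal(x) = Σ_j w_j·f_j(x).
Since both observations come from the same component, the likelihood for component k is f_k(x₁)·f_k(x₂).
  p_I = [P(model | comp) = 0.39] × [0.49] = 0.1911
  p_II = [P(model | comp) = 0.58] × [0.3] = 0.174
  p_III = [P(model | comp) = 0.34] × [0.48] = 0.1632
Multiply by the mixture weights:
  w_I·p_I = 0.70 × 0.1911 = 0.13377
  w_II·p_II = 0.22 × 0.174 = 0.03828
  w_III·p_III = 0.08 × 0.1632 = 0.013056
Denominator: 0.13377 + 0.03828 + 0.013056 = 0.185106
P(Topic II | data) = 0.03828 / 0.185106 ≈ 0.207

0.207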